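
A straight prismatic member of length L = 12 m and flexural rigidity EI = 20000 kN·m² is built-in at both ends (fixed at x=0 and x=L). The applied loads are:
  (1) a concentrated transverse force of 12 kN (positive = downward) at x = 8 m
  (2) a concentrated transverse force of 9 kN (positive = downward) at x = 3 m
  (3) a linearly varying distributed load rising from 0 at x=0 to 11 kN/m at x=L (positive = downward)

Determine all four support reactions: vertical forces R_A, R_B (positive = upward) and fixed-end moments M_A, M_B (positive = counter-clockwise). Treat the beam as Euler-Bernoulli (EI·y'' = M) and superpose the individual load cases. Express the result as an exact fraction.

Load 1 — point force P=12 kN at a=8 m (b=L-a=4):
  R_A = Pb²(3a+b)/L³ = 12·4²·(3·8+4)/12³ = 28/9 kN
  M_A = Pab²/L² = 12·8·4²/12² = 32/3 kN·m
  R_B = Pa²(a+3b)/L³ = 12·8²·(8+3·4)/12³ = 80/9 kN
  M_B = -Pa²b/L² = -12·8²·4/12² = -64/3 kN·m
Load 2 — point force P=9 kN at a=3 m (b=L-a=9):
  R_A = Pb²(3a+b)/L³ = 9·9²·(3·3+9)/12³ = 243/32 kN
  M_A = Pab²/L² = 9·3·9²/12² = 243/16 kN·m
  R_B = Pa²(a+3b)/L³ = 9·3²·(3+3·9)/12³ = 45/32 kN
  M_B = -Pa²b/L² = -9·3²·9/12² = -81/16 kN·m
Load 3 — triangular load w₀=11 kN/m (0→w₀ over full span):
  R_A = 3w₀L/20 = 3·11·12/20 = 99/5 kN
  M_A = w₀L²/30 = 11·12²/30 = 264/5 kN·m
  R_B = 7w₀L/20 = 7·11·12/20 = 231/5 kN
  M_B = -w₀L²/20 = -11·12²/20 = -396/5 kN·m
Superposition: R_A = 43927/1440 kN, M_A = 18877/240 kN·m, R_B = 81353/1440 kN, M_B = -25343/240 kN·m

R_A = 43927/1440 kN, M_A = 18877/240 kN·m, R_B = 81353/1440 kN, M_B = -25343/240 kN·m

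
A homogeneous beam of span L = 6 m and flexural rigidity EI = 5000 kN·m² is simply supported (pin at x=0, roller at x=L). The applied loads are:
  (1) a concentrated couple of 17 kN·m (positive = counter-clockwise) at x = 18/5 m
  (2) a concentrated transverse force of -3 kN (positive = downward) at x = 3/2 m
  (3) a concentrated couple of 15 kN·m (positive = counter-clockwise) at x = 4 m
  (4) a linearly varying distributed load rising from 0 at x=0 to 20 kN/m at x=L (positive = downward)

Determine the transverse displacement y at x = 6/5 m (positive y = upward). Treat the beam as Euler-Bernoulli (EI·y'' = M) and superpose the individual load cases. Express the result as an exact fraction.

Load 1 — applied couple M₀=17 kN·m at a=18/5 m (b=L-a=12/5):
  y_1 = (M₀x³/(6L)+C₁x)/EI  [x≤a] with C₁=M₀(3b²-L²)/(6L)=-221/25 = (17·(6/5)³/(6·6)+(-221/25)·(6/5))/5000 = -153/78125 m
Load 2 — point force P=-3 kN at a=3/2 m (b=L-a=9/2):
  y_2 = -Pbx(L²-b²-x²)/(6LEI)  [x≤a] = -(-3)·(9/2)·(6/5)·(6²-(9/2)²-(6/5)²)/(6·6·5000) = 12879/10000000 m
Load 3 — applied couple M₀=15 kN·m at a=4 m (b=L-a=2):
  y_3 = (M₀x³/(6L)+C₁x)/EI  [x≤a] with C₁=M₀(3b²-L²)/(6L)=-10 = (15·(6/5)³/(6·6)+(-10)·(6/5))/5000 = -141/62500 m
Load 4 — triangular load w₀=20 kN/m (0→w₀ over full span):
  y_4 = -w₀x(7L⁴-10L²x²+3x⁴)/(360LEI) = -20·(6/5)·(7·6⁴-10·6²·(6/5)²+3·(6/5)⁴)/(360·6·5000) = -37152/1953125 m
Superposition: y = Σ y_i = -5487081/250000000 m ≈ -0.021948 m

y(6/5) = -5487081/250000000 m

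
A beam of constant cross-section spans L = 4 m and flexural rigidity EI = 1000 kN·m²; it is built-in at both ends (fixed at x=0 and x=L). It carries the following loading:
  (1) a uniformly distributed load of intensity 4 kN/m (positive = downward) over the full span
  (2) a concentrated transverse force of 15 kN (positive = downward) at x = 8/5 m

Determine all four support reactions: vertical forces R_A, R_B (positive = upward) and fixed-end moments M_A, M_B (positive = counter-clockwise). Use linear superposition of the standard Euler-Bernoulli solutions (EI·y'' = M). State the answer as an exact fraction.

R_A = 443/25 kN, M_A = 1048/75 kN·m, R_B = 332/25 kN, M_B = -832/75 kN·m

Load 1 — uniform load w=4 kN/m over full span:
  R_A = wL/2 = 4·4/2 = 8 kN
  M_A = wL²/12 = 4·4²/12 = 16/3 kN·m
  R_B = wL/2 = 4·4/2 = 8 kN
  M_B = -wL²/12 = -4·4²/12 = -16/3 kN·m
Load 2 — point force P=15 kN at a=8/5 m (b=L-a=12/5):
  R_A = Pb²(3a+b)/L³ = 15·(12/5)²·(3·(8/5)+(12/5))/4³ = 243/25 kN
  M_A = Pab²/L² = 15·(8/5)·(12/5)²/4² = 216/25 kN·m
  R_B = Pa²(a+3b)/L³ = 15·(8/5)²·((8/5)+3·(12/5))/4³ = 132/25 kN
  M_B = -Pa²b/L² = -15·(8/5)²·(12/5)/4² = -144/25 kN·m
Superposition: R_A = 443/25 kN, M_A = 1048/75 kN·m, R_B = 332/25 kN, M_B = -832/75 kN·m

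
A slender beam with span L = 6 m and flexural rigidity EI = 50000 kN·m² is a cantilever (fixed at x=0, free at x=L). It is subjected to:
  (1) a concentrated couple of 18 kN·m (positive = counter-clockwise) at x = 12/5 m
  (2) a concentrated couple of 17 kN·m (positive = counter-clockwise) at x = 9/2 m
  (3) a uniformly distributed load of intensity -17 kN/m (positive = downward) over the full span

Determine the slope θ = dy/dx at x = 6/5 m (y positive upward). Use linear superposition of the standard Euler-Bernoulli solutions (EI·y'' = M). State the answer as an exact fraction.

θ(6/5) = 21291/3125000 rad

Load 1 — applied couple M₀=18 kN·m at a=12/5 m (b=L-a=18/5):
  θ_1 = M₀x/EI  [x≤a] = 18·(6/5)/50000 = 27/62500 rad
Load 2 — applied couple M₀=17 kN·m at a=9/2 m (b=L-a=3/2):
  θ_2 = M₀x/EI  [x≤a] = 17·(6/5)/50000 = 51/125000 rad
Load 3 — uniform load w=-17 kN/m over full span:
  θ_3 = -wx(x²-3Lx+3L²)/(6EI) = -(-17)·(6/5)·((6/5)²-3·6·(6/5)+3·6²)/(6·50000) = 9333/1562500 rad
Superposition: θ = Σ θ_i = 21291/3125000 rad ≈ 0.006813 rad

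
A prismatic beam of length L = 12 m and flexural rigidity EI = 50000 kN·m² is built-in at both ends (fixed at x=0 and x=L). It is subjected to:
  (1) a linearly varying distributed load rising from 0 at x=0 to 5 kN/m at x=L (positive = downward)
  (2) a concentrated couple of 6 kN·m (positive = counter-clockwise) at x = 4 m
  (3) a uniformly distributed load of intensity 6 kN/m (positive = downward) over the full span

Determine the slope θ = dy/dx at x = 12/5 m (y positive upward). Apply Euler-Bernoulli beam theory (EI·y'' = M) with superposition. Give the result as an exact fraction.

Load 1 — triangular load w₀=5 kN/m (0→w₀ over full span):
  θ_1 = -w₀(2x(L-x)(L-2x)(x+2L)+x²(L-x)²)/(120LEI) = -5·(2·(12/5)·(12-(12/5))·(12-2·(12/5))·((12/5)+2·12)+(12/5)²·(12-(12/5))²)/(120·12·50000) = -252/390625 rad
Load 2 — applied couple M₀=6 kN·m at a=4 m (b=L-a=8):
  θ_2 = (R_Ax²/2 - M_Ax)/EI  [x≤a] with R_A=2/3, M_A=0 = ((2/3)·(12/5)²/2 - 0·(12/5))/50000 = 3/78125 rad
Load 3 — uniform load w=6 kN/m over full span:
  θ_3 = -wx(L-x)(L-2x)/(12EI) = -6·(12/5)·(12-(12/5))·(12-2·(12/5))/(12·50000) = -648/390625 rad
Superposition: θ = Σ θ_i = -177/78125 rad ≈ -0.002266 rad

θ(12/5) = -177/78125 rad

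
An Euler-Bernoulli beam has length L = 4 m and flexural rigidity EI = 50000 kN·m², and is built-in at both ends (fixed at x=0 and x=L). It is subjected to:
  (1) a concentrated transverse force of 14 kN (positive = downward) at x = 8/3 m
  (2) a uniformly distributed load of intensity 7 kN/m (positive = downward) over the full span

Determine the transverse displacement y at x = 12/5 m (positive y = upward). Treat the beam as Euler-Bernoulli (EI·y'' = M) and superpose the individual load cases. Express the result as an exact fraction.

y(12/5) = -308/1953125 m

Load 1 — point force P=14 kN at a=8/3 m (b=L-a=4/3):
  y_1 = -Pb²x²(3aL-(3a+b)x)/(6L³EI)  [x≤a] = -14·(4/3)²·(12/5)²·(3·(8/3)·4-(3·(8/3)+(4/3))·(12/5))/(6·4³·50000) = -28/390625 m
Load 2 — uniform load w=7 kN/m over full span:
  y_2 = -wx²(L-x)²/(24EI) = -7·(12/5)²·(4-(12/5))²/(24·50000) = -168/1953125 m
Superposition: y = Σ y_i = -308/1953125 m ≈ -0.000158 m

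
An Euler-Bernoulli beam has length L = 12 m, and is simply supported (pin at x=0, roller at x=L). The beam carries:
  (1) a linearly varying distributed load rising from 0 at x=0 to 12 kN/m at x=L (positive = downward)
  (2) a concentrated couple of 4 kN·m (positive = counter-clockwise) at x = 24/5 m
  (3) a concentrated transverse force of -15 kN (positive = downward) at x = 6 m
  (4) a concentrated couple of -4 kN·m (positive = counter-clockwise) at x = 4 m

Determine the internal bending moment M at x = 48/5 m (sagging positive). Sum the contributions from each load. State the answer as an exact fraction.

M(48/5) = 8118/125 kN·m

Load 1 — triangular load w₀=12 kN/m (0→w₀ over full span):
  M_1 = w₀Lx/6 - w₀x³/(6L) = 12·12·(48/5)/6 - 12·(48/5)³/(6·12) = 10368/125 kN·m
Load 2 — applied couple M₀=4 kN·m at a=24/5 m (b=L-a=36/5):
  M_2 = M₀x/L - M₀  [x>a] = 4·(48/5)/12 - 4 = -4/5 kN·m
Load 3 — point force P=-15 kN at a=6 m (b=L-a=6):
  M_3 = Pa(L-x)/L  [x>a] = (-15)·6·(12-(48/5))/12 = -18 kN·m
Load 4 — applied couple M₀=-4 kN·m at a=4 m (b=L-a=8):
  M_4 = M₀x/L - M₀  [x>a] = (-4)·(48/5)/12 - (-4) = 4/5 kN·m
Superposition: M = Σ M_i = 8118/125 kN·m ≈ 64.944000 kN·m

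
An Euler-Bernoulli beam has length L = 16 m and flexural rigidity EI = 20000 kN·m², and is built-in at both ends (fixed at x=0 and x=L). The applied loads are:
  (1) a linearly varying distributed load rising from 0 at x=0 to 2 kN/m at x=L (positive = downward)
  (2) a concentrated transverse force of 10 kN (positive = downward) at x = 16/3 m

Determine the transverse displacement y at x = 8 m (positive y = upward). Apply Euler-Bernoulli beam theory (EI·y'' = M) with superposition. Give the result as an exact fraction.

y(8) = -832/50625 m

Load 1 — triangular load w₀=2 kN/m (0→w₀ over full span):
  y_1 = -w₀x²(L-x)²(x+2L)/(120LEI) = -2·8²·(16-8)²·(8+2·16)/(120·16·20000) = -16/1875 m
Load 2 — point force P=10 kN at a=16/3 m (b=L-a=32/3):
  y_2 = -Pa²(L-x)²(3bL-(3b+a)(L-x))/(6L³EI)  [x>a] = -10·(16/3)²·(16-8)²·(3·(32/3)·16-(3·(32/3)+(16/3))·(16-8))/(6·16³·20000) = -16/2025 m
Superposition: y = Σ y_i = -832/50625 m ≈ -0.016435 m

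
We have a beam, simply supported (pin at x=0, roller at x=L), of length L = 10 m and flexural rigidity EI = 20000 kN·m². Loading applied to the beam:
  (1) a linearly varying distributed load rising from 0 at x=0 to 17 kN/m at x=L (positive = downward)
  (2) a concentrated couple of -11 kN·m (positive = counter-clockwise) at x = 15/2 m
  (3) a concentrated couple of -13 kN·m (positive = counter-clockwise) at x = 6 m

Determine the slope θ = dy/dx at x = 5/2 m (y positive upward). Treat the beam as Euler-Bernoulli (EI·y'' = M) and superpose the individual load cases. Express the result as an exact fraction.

Load 1 — triangular load w₀=17 kN/m (0→w₀ over full span):
  θ_1 = -w₀(7L⁴-30L²x²+15x⁴)/(360LEI) = -17·(7·10⁴-30·10²·(5/2)²+15·(5/2)⁴)/(360·10·20000) = -22559/1843200 rad
Load 2 — applied couple M₀=-11 kN·m at a=15/2 m (b=L-a=5/2):
  θ_2 = (M₀x²/(2L)+C₁)/EI  [x≤a] with C₁=M₀(3b²-L²)/(6L)=715/48 = ((-11)·(5/2)²/(2·10)+(715/48))/20000 = 11/19200 rad
Load 3 — applied couple M₀=-13 kN·m at a=6 m (b=L-a=4):
  θ_3 = (M₀x²/(2L)+C₁)/EI  [x≤a] with C₁=M₀(3b²-L²)/(6L)=169/15 = ((-13)·(5/2)²/(2·10)+(169/15))/20000 = 1729/4800000 rad
Superposition: θ = Σ θ_i = -2604883/230400000 rad ≈ -0.011306 rad

θ(5/2) = -2604883/230400000 rad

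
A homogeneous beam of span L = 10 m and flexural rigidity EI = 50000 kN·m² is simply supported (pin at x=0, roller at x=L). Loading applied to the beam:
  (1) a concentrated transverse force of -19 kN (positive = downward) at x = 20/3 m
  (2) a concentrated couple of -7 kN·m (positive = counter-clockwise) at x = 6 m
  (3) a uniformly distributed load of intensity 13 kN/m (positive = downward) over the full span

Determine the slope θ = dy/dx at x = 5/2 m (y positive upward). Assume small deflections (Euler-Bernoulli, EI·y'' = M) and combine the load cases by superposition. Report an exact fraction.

Load 1 — point force P=-19 kN at a=20/3 m (b=L-a=10/3):
  θ_1 = -Pb(L²-b²-3x²)/(6LEI)  [x≤a] = -(-19)·(10/3)·(10²-(10/3)²-3·(5/2)²)/(6·10·50000) = 1919/1296000 rad
Load 2 — applied couple M₀=-7 kN·m at a=6 m (b=L-a=4):
  θ_2 = (M₀x²/(2L)+C₁)/EI  [x≤a] with C₁=M₀(3b²-L²)/(6L)=91/15 = ((-7)·(5/2)²/(2·10)+(91/15))/50000 = 931/12000000 rad
Load 3 — uniform load w=13 kN/m over full span:
  θ_3 = -w(L³-6Lx²+4x³)/(24EI) = -13·(10³-6·10·(5/2)²+4·(5/2)³)/(24·50000) = -143/19200 rad
Superposition: θ = Σ θ_i = -954119/162000000 rad ≈ -0.005890 rad

θ(5/2) = -954119/162000000 rad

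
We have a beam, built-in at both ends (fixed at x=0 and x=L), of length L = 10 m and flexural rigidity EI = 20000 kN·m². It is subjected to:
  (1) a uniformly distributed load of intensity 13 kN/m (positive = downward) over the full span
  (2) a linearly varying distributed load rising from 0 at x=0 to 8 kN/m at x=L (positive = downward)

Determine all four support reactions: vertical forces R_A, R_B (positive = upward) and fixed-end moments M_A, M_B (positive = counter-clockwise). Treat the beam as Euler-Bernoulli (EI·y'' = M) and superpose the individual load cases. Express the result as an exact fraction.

R_A = 77 kN, M_A = 135 kN·m, R_B = 93 kN, M_B = -445/3 kN·m

Load 1 — uniform load w=13 kN/m over full span:
  R_A = wL/2 = 13·10/2 = 65 kN
  M_A = wL²/12 = 13·10²/12 = 325/3 kN·m
  R_B = wL/2 = 13·10/2 = 65 kN
  M_B = -wL²/12 = -13·10²/12 = -325/3 kN·m
Load 2 — triangular load w₀=8 kN/m (0→w₀ over full span):
  R_A = 3w₀L/20 = 3·8·10/20 = 12 kN
  M_A = w₀L²/30 = 8·10²/30 = 80/3 kN·m
  R_B = 7w₀L/20 = 7·8·10/20 = 28 kN
  M_B = -w₀L²/20 = -8·10²/20 = -40 kN·m
Superposition: R_A = 77 kN, M_A = 135 kN·m, R_B = 93 kN, M_B = -445/3 kN·m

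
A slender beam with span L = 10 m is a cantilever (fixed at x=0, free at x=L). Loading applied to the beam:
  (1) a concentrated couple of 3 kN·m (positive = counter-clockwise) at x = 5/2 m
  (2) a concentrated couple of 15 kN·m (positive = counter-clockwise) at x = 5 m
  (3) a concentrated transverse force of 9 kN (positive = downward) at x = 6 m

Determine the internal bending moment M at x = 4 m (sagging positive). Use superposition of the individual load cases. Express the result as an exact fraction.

M(4) = -3 kN·m

Load 1 — applied couple M₀=3 kN·m at a=5/2 m (b=L-a=15/2):
  M_1 = 0  [x>a] = 0 kN·m
Load 2 — applied couple M₀=15 kN·m at a=5 m (b=L-a=5):
  M_2 = M₀  [x≤a] = 15 = 15 kN·m
Load 3 — point force P=9 kN at a=6 m (b=L-a=4):
  M_3 = -P(a-x)  [x≤a] = -9·(6-4) = -18 kN·m
Superposition: M = Σ M_i = -3 kN·m ≈ -3.000000 kN·m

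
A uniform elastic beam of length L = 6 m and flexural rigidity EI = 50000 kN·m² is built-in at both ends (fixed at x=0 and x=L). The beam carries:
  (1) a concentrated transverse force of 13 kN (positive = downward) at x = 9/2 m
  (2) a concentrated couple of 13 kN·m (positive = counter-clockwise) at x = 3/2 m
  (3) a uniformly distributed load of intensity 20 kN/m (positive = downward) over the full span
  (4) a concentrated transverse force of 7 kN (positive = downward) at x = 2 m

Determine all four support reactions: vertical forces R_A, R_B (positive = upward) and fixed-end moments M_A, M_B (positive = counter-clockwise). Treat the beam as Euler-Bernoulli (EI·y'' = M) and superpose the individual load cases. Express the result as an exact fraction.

R_A = 60181/864 kN, M_A = 19423/288 kN·m, R_B = 60779/864 kN, M_B = -20165/288 kN·m

Load 1 — point force P=13 kN at a=9/2 m (b=L-a=3/2):
  R_A = Pb²(3a+b)/L³ = 13·(3/2)²·(3·(9/2)+(3/2))/6³ = 65/32 kN
  M_A = Pab²/L² = 13·(9/2)·(3/2)²/6² = 117/32 kN·m
  R_B = Pa²(a+3b)/L³ = 13·(9/2)²·((9/2)+3·(3/2))/6³ = 351/32 kN
  M_B = -Pa²b/L² = -13·(9/2)²·(3/2)/6² = -351/32 kN·m
Load 2 — applied couple M₀=13 kN·m at a=3/2 m (b=L-a=9/2):
  R_A = 6M₀ab/L³ = 6·13·(3/2)·(9/2)/6³ = 39/16 kN
  M_A = M₀b(2a-b)/L² = 13·(9/2)·(2·(3/2)-(9/2))/6² = -39/16 kN·m
  R_B = -6M₀ab/L³ = -6·13·(3/2)·(9/2)/6³ = -39/16 kN
  M_B = M₀a(2b-a)/L² = 13·(3/2)·(2·(9/2)-(3/2))/6² = 65/16 kN·m
Load 3 — uniform load w=20 kN/m over full span:
  R_A = wL/2 = 20·6/2 = 60 kN
  M_A = wL²/12 = 20·6²/12 = 60 kN·m
  R_B = wL/2 = 20·6/2 = 60 kN
  M_B = -wL²/12 = -20·6²/12 = -60 kN·m
Load 4 — point force P=7 kN at a=2 m (b=L-a=4):
  R_A = Pb²(3a+b)/L³ = 7·4²·(3·2+4)/6³ = 140/27 kN
  M_A = Pab²/L² = 7·2·4²/6² = 56/9 kN·m
  R_B = Pa²(a+3b)/L³ = 7·2²·(2+3·4)/6³ = 49/27 kN
  M_B = -Pa²b/L² = -7·2²·4/6² = -28/9 kN·m
Superposition: R_A = 60181/864 kN, M_A = 19423/288 kN·m, R_B = 60779/864 kN, M_B = -20165/288 kN·m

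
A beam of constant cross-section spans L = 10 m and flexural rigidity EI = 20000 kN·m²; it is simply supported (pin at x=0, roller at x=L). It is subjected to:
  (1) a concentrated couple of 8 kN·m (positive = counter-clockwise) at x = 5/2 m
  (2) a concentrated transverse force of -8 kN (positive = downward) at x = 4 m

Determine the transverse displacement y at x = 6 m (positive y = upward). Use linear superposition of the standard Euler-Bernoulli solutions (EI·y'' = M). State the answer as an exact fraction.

y(6) = 1349/150000 m

Load 1 — applied couple M₀=8 kN·m at a=5/2 m (b=L-a=15/2):
  y_1 = (M₀x³/(6L)-M₀(x-a)²/2+C₁x)/EI  [x>a] with C₁=M₀(3b²-L²)/(6L)=55/6 = (8·6³/(6·10)-8·(6-(5/2))²/2+(55/6)·6)/20000 = 87/50000 m
Load 2 — point force P=-8 kN at a=4 m (b=L-a=6):
  y_2 = -Pa(L-x)(2Lx-a²-x²)/(6LEI)  [x>a] = -(-8)·4·(10-6)·(2·10·6-4²-6²)/(6·10·20000) = 68/9375 m
Superposition: y = Σ y_i = 1349/150000 m ≈ 0.008993 m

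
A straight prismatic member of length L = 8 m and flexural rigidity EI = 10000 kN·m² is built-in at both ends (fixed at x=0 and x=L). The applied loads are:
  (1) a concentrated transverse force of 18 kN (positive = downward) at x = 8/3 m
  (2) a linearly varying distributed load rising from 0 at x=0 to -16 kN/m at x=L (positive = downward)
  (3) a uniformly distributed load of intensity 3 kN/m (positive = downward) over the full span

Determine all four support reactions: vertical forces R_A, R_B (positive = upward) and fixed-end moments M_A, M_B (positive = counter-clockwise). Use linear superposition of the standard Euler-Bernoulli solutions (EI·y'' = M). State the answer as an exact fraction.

R_A = 92/15 kN, M_A = 16/5 kN·m, R_B = -422/15 kN, M_B = 368/15 kN·m

Load 1 — point force P=18 kN at a=8/3 m (b=L-a=16/3):
  R_A = Pb²(3a+b)/L³ = 18·(16/3)²·(3·(8/3)+(16/3))/8³ = 40/3 kN
  M_A = Pab²/L² = 18·(8/3)·(16/3)²/8² = 64/3 kN·m
  R_B = Pa²(a+3b)/L³ = 18·(8/3)²·((8/3)+3·(16/3))/8³ = 14/3 kN
  M_B = -Pa²b/L² = -18·(8/3)²·(16/3)/8² = -32/3 kN·m
Load 2 — triangular load w₀=-16 kN/m (0→w₀ over full span):
  R_A = 3w₀L/20 = 3·(-16)·8/20 = -96/5 kN
  M_A = w₀L²/30 = (-16)·8²/30 = -512/15 kN·m
  R_B = 7w₀L/20 = 7·(-16)·8/20 = -224/5 kN
  M_B = -w₀L²/20 = -(-16)·8²/20 = 256/5 kN·m
Load 3 — uniform load w=3 kN/m over full span:
  R_A = wL/2 = 3·8/2 = 12 kN
  M_A = wL²/12 = 3·8²/12 = 16 kN·m
  R_B = wL/2 = 3·8/2 = 12 kN
  M_B = -wL²/12 = -3·8²/12 = -16 kN·m
Superposition: R_A = 92/15 kN, M_A = 16/5 kN·m, R_B = -422/15 kN, M_B = 368/15 kN·m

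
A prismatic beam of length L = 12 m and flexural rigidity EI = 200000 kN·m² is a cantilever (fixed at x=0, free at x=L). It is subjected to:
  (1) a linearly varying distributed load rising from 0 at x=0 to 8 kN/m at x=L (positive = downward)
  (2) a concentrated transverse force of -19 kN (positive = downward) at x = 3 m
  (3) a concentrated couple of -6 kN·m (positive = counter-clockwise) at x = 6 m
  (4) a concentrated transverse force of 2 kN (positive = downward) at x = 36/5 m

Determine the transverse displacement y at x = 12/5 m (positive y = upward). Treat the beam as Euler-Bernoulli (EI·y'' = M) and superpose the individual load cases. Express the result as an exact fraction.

y(12/5) = -1815489/390625000 m

Load 1 — triangular load w₀=8 kN/m (0→w₀ over full span):
  y_1 = (w₀Lx³/12-w₀L²x²/6-w₀x⁵/(120L))/EI = (8·12·(12/5)³/12-8·12²·(12/5)²/6-8·(12/5)⁵/(120·12))/200000 = -243108/48828125 m
Load 2 — point force P=-19 kN at a=3 m (b=L-a=9):
  y_2 = -Px²(3a-x)/(6EI)  [x≤a] = -(-19)·(12/5)²·(3·3-(12/5))/(6·200000) = 1881/3125000 m
Load 3 — applied couple M₀=-6 kN·m at a=6 m (b=L-a=6):
  y_3 = M₀x²/(2EI)  [x≤a] = (-6)·(12/5)²/(2·200000) = -27/312500 m
Load 4 — point force P=2 kN at a=36/5 m (b=L-a=24/5):
  y_4 = -Px²(3a-x)/(6EI)  [x≤a] = -2·(12/5)²·(3·(36/5)-(12/5))/(6·200000) = -72/390625 m
Superposition: y = Σ y_i = -1815489/390625000 m ≈ -0.004648 m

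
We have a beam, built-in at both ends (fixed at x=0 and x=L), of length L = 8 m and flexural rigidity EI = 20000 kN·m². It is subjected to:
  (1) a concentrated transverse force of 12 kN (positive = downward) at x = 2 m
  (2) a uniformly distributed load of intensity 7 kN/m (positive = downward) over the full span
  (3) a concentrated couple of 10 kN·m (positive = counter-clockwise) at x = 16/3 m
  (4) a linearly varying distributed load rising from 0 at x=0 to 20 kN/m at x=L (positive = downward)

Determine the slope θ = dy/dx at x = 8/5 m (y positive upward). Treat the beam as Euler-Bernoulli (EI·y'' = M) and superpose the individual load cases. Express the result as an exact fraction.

Load 1 — point force P=12 kN at a=2 m (b=L-a=6):
  θ_1 = -Pb²x(2aL-(3a+b)x)/(2L³EI)  [x≤a] = -12·6²·(8/5)·(2·2·8-(3·2+6)·(8/5))/(2·8³·20000) = -27/62500 rad
Load 2 — uniform load w=7 kN/m over full span:
  θ_2 = -wx(L-x)(L-2x)/(12EI) = -7·(8/5)·(8-(8/5))·(8-2·(8/5))/(12·20000) = -112/78125 rad
Load 3 — applied couple M₀=10 kN·m at a=16/3 m (b=L-a=8/3):
  θ_3 = (R_Ax²/2 - M_Ax)/EI  [x≤a] with R_A=5/3, M_A=10/3 = ((5/3)·(8/5)²/2 - (10/3)·(8/5))/20000 = -1/6250 rad
Load 4 — triangular load w₀=20 kN/m (0→w₀ over full span):
  θ_4 = -w₀(2x(L-x)(L-2x)(x+2L)+x²(L-x)²)/(120LEI) = -20·(2·(8/5)·(8-(8/5))·(8-2·(8/5))·((8/5)+2·8)+(8/5)²·(8-(8/5))²)/(120·8·20000) = -448/234375 rad
Superposition: θ = Σ θ_i = -3691/937500 rad ≈ -0.003937 rad

θ(8/5) = -3691/937500 rad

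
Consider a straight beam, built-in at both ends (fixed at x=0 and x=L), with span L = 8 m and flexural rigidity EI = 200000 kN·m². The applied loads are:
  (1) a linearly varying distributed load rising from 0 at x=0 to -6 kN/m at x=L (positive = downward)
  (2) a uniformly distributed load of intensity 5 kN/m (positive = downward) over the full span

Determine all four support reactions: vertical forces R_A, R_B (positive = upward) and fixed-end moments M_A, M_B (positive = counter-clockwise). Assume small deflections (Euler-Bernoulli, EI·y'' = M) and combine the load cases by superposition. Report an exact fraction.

R_A = 64/5 kN, M_A = 208/15 kN·m, R_B = 16/5 kN, M_B = -112/15 kN·m

Load 1 — triangular load w₀=-6 kN/m (0→w₀ over full span):
  R_A = 3w₀L/20 = 3·(-6)·8/20 = -36/5 kN
  M_A = w₀L²/30 = (-6)·8²/30 = -64/5 kN·m
  R_B = 7w₀L/20 = 7·(-6)·8/20 = -84/5 kN
  M_B = -w₀L²/20 = -(-6)·8²/20 = 96/5 kN·m
Load 2 — uniform load w=5 kN/m over full span:
  R_A = wL/2 = 5·8/2 = 20 kN
  M_A = wL²/12 = 5·8²/12 = 80/3 kN·m
  R_B = wL/2 = 5·8/2 = 20 kN
  M_B = -wL²/12 = -5·8²/12 = -80/3 kN·m
Superposition: R_A = 64/5 kN, M_A = 208/15 kN·m, R_B = 16/5 kN, M_B = -112/15 kN·m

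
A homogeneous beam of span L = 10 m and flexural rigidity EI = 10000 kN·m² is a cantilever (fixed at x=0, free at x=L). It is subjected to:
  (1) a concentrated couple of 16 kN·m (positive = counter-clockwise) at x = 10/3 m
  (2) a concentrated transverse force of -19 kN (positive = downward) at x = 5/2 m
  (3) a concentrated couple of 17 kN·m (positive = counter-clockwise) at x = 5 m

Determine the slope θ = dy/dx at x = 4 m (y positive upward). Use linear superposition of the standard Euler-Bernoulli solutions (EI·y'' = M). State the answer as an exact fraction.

Load 1 — applied couple M₀=16 kN·m at a=10/3 m (b=L-a=20/3):
  θ_1 = M₀a/EI  [x>a] = 16·(10/3)/10000 = 2/375 rad
Load 2 — point force P=-19 kN at a=5/2 m (b=L-a=15/2):
  θ_2 = -Pa²/(2EI)  [x>a] = -(-19)·(5/2)²/(2·10000) = 19/3200 rad
Load 3 — applied couple M₀=17 kN·m at a=5 m (b=L-a=5):
  θ_3 = M₀x/EI  [x≤a] = 17·4/10000 = 17/2500 rad
Superposition: θ = Σ θ_i = 4337/240000 rad ≈ 0.018071 rad

θ(4) = 4337/240000 rad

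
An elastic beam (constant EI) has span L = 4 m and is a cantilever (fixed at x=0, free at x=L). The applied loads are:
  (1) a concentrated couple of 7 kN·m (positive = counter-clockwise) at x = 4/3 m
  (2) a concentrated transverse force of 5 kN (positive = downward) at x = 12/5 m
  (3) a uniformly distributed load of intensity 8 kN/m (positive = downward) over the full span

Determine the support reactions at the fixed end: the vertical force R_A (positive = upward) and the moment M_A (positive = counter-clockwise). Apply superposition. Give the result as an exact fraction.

R_A = 37 kN, M_A = 69 kN·m

Load 1 — applied couple M₀=7 kN·m at a=4/3 m (b=L-a=8/3):
  R_A = 0 kN
  M_A = -M₀ = -7 kN·m
Load 2 — point force P=5 kN at a=12/5 m (b=L-a=8/5):
  R_A = P = 5 kN
  M_A = Pa = 5·(12/5) = 12 kN·m
Load 3 — uniform load w=8 kN/m over full span:
  R_A = wL = 8·4 = 32 kN
  M_A = wL²/2 = 8·4²/2 = 64 kN·m
Superposition: R_A = 37 kN, M_A = 69 kN·m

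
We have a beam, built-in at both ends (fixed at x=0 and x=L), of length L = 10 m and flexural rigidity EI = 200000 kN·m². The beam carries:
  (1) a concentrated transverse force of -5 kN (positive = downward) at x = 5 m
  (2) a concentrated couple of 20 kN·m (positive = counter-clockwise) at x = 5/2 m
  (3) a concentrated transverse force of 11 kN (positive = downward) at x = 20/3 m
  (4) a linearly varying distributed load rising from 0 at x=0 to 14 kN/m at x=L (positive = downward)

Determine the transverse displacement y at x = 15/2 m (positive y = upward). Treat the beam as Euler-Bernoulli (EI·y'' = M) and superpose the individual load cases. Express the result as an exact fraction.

y(15/2) = -19211/33177600 m

Load 1 — point force P=-5 kN at a=5 m (b=L-a=5):
  y_1 = -Pa²(L-x)²(3bL-(3b+a)(L-x))/(6L³EI)  [x>a] = -(-5)·5²·(10-(15/2))²·(3·5·10-(3·5+5)·(10-(15/2)))/(6·10³·200000) = 1/15360 m
Load 2 — applied couple M₀=20 kN·m at a=5/2 m (b=L-a=15/2):
  y_2 = (R_Ax³/6 - M_Ax²/2 - M₀(x-a)²/2)/EI  [x>a] with R_A=9/4, M_A=-15/4 = ((9/4)·(15/2)³/6 - (-15/4)·(15/2)²/2 - 20·((15/2)-(5/2))²/2)/200000 = 7/102400 m
Load 3 — point force P=11 kN at a=20/3 m (b=L-a=10/3):
  y_3 = -Pa²(L-x)²(3bL-(3b+a)(L-x))/(6L³EI)  [x>a] = -11·(20/3)²·(10-(15/2))²·(3·(10/3)·10-(3·(10/3)+(20/3))·(10-(15/2)))/(6·10³·200000) = -77/518400 m
Load 4 — triangular load w₀=14 kN/m (0→w₀ over full span):
  y_4 = -w₀x²(L-x)²(x+2L)/(120LEI) = -14·(15/2)²·(10-(15/2))²·((15/2)+2·10)/(120·10·200000) = -231/409600 m
Superposition: y = Σ y_i = -19211/33177600 m ≈ -0.000579 m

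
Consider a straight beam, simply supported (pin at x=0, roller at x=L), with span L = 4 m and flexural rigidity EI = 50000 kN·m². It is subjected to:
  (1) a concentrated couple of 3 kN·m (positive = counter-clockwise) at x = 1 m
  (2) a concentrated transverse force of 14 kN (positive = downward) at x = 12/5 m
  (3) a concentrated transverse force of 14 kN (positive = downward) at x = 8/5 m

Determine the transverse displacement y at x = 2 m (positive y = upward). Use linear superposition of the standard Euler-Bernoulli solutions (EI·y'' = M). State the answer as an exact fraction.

y(2) = -49489/75000000 m

Load 1 — applied couple M₀=3 kN·m at a=1 m (b=L-a=3):
  y_1 = (M₀x³/(6L)-M₀(x-a)²/2+C₁x)/EI  [x>a] with C₁=M₀(3b²-L²)/(6L)=11/8 = (3·2³/(6·4)-3·(2-1)²/2+(11/8)·2)/50000 = 9/200000 m
Load 2 — point force P=14 kN at a=12/5 m (b=L-a=8/5):
  y_2 = -Pbx(L²-b²-x²)/(6LEI)  [x≤a] = -14·(8/5)·2·(4²-(8/5)²-2²)/(6·4·50000) = -413/1171875 m
Load 3 — point force P=14 kN at a=8/5 m (b=L-a=12/5):
  y_3 = -Pa(L-x)(2Lx-a²-x²)/(6LEI)  [x>a] = -14·(8/5)·(4-2)·(2·4·2-(8/5)²-2²)/(6·4·50000) = -413/1171875 m
Superposition: y = Σ y_i = -49489/75000000 m ≈ -0.000660 m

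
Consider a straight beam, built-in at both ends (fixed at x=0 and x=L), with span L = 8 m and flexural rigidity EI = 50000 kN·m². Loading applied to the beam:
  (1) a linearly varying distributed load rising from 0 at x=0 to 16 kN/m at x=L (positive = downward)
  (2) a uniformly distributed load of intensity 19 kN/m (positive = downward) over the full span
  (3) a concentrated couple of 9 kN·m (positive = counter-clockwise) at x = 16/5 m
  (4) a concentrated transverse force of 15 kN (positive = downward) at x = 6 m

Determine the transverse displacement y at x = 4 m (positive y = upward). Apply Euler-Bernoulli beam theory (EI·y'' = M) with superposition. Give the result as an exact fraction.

Load 1 — triangular load w₀=16 kN/m (0→w₀ over full span):
  y_1 = -w₀x²(L-x)²(x+2L)/(120LEI) = -16·4²·(8-4)²·(4+2·8)/(120·8·50000) = -16/9375 m
Load 2 — uniform load w=19 kN/m over full span:
  y_2 = -wx²(L-x)²/(24EI) = -19·4²·(8-4)²/(24·50000) = -38/9375 m
Load 3 — applied couple M₀=9 kN·m at a=16/5 m (b=L-a=24/5):
  y_3 = (R_Ax³/6 - M_Ax²/2 - M₀(x-a)²/2)/EI  [x>a] with R_A=81/50, M_A=27/25 = ((81/50)·4³/6 - (27/25)·4²/2 - 9·(4-(16/5))²/2)/50000 = 9/78125 m
Load 4 — point force P=15 kN at a=6 m (b=L-a=2):
  y_4 = -Pb²x²(3aL-(3a+b)x)/(6L³EI)  [x≤a] = -15·2²·4²·(3·6·8-(3·6+2)·4)/(6·8³·50000) = -1/2500 m
Superposition: y = Σ y_i = -1889/312500 m ≈ -0.006045 m

y(4) = -1889/312500 m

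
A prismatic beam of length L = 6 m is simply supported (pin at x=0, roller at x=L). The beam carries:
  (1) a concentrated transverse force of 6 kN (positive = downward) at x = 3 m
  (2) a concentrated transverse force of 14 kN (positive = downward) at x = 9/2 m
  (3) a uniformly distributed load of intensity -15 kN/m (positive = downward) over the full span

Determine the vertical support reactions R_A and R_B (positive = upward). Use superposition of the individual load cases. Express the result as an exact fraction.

Load 1 — point force P=6 kN at a=3 m (b=L-a=3):
  R_A = Pb/L = 6·3/6 = 3 kN
  R_B = Pa/L = 6·3/6 = 3 kN
Load 2 — point force P=14 kN at a=9/2 m (b=L-a=3/2):
  R_A = Pb/L = 14·(3/2)/6 = 7/2 kN
  R_B = Pa/L = 14·(9/2)/6 = 21/2 kN
Load 3 — uniform load w=-15 kN/m over full span:
  R_A = wL/2 = (-15)·6/2 = -45 kN
  R_B = wL/2 = (-15)·6/2 = -45 kN
Superposition: R_A = -77/2 kN, R_B = -63/2 kN

R_A = -77/2 kN, R_B = -63/2 kN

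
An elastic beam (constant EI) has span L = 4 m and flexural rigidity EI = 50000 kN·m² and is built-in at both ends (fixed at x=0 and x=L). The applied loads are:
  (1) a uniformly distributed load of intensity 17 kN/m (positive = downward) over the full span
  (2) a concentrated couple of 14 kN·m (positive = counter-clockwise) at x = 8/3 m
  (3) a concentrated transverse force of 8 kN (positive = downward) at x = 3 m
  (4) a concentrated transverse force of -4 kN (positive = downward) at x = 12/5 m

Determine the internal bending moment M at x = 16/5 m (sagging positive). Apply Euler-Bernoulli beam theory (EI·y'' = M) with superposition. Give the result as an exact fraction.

M(16/5) = -4387/1250 kN·m

Load 1 — uniform load w=17 kN/m over full span:
  M_1 = wLx/2 - wL²/12 - wx²/2 = 17·4·(16/5)/2 - 17·4²/12 - 17·(16/5)²/2 = -68/75 kN·m
Load 2 — applied couple M₀=14 kN·m at a=8/3 m (b=L-a=4/3):
  M_2 = R_Ax - M_A - M₀  [x>a] with R_A=14/3, M_A=14/3 = (14/3)·(16/5) - (14/3) - 14 = -56/15 kN·m
Load 3 — point force P=8 kN at a=3 m (b=L-a=1):
  M_3 = Pa²(a+3b)(L-x)/L³ - Pa²b/L²  [x>a] = 8·3²·(3+3·1)·(4-(16/5))/4³ - 8·3²·1/4² = 9/10 kN·m
Load 4 — point force P=-4 kN at a=12/5 m (b=L-a=8/5):
  M_4 = Pa²(a+3b)(L-x)/L³ - Pa²b/L²  [x>a] = (-4)·(12/5)²·((12/5)+3·(8/5))·(4-(16/5))/4³ - (-4)·(12/5)²·(8/5)/4² = 144/625 kN·m
Superposition: M = Σ M_i = -4387/1250 kN·m ≈ -3.509600 kN·m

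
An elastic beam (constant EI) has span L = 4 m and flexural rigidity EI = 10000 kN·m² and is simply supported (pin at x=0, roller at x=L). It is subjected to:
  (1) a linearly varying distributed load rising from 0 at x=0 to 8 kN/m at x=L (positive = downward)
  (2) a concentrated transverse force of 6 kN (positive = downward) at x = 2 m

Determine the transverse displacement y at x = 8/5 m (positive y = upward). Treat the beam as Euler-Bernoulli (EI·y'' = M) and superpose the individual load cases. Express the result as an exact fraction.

y(8/5) = -58637/29296875 m

Load 1 — triangular load w₀=8 kN/m (0→w₀ over full span):
  y_1 = -w₀x(7L⁴-10L²x²+3x⁴)/(360LEI) = -8·(8/5)·(7·4⁴-10·4²·(8/5)²+3·(8/5)⁴)/(360·4·10000) = -36512/29296875 m
Load 2 — point force P=6 kN at a=2 m (b=L-a=2):
  y_2 = -Pbx(L²-b²-x²)/(6LEI)  [x≤a] = -6·2·(8/5)·(4²-2²-(8/5)²)/(6·4·10000) = -59/78125 m
Superposition: y = Σ y_i = -58637/29296875 m ≈ -0.002001 m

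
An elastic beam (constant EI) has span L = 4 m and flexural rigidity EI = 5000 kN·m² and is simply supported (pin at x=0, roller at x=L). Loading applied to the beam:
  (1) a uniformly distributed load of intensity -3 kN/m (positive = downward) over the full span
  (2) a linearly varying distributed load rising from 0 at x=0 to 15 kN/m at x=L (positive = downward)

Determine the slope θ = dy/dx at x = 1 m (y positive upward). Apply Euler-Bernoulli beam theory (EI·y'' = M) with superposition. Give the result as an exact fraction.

θ(1) = -799/480000 rad

Load 1 — uniform load w=-3 kN/m over full span:
  θ_1 = -w(L³-6Lx²+4x³)/(24EI) = -(-3)·(4³-6·4·1²+4·1³)/(24·5000) = 11/10000 rad
Load 2 — triangular load w₀=15 kN/m (0→w₀ over full span):
  θ_2 = -w₀(7L⁴-30L²x²+15x⁴)/(360LEI) = -15·(7·4⁴-30·4²·1²+15·1⁴)/(360·4·5000) = -1327/480000 rad
Superposition: θ = Σ θ_i = -799/480000 rad ≈ -0.001665 rad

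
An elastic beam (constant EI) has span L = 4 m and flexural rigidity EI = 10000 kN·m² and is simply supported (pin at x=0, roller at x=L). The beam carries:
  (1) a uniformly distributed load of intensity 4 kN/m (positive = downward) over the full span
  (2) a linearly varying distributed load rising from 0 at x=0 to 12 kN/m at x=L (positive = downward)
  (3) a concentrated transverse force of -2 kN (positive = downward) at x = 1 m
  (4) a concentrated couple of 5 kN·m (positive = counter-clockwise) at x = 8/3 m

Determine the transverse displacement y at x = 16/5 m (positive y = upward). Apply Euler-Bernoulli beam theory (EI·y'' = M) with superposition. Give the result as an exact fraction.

Load 1 — uniform load w=4 kN/m over full span:
  y_1 = -wx(L³-2Lx²+x³)/(24EI) = -4·(16/5)·(4³-2·4·(16/5)²+(16/5)³)/(24·10000) = -928/1171875 m
Load 2 — triangular load w₀=12 kN/m (0→w₀ over full span):
  y_2 = -w₀x(7L⁴-10L²x²+3x⁴)/(360LEI) = -12·(16/5)·(7·4⁴-10·4²·(16/5)²+3·(16/5)⁴)/(360·4·10000) = -12192/9765625 m
Load 3 — point force P=-2 kN at a=1 m (b=L-a=3):
  y_3 = -Pa(L-x)(2Lx-a²-x²)/(6LEI)  [x>a] = -(-2)·1·(4-(16/5))·(2·4·(16/5)-1²-(16/5)²)/(6·4·10000) = 359/3750000 m
Load 4 — applied couple M₀=5 kN·m at a=8/3 m (b=L-a=4/3):
  y_4 = (M₀x³/(6L)-M₀(x-a)²/2+C₁x)/EI  [x>a] with C₁=M₀(3b²-L²)/(6L)=-20/9 = (5·(16/5)³/(6·4)-5·((16/5)-(8/3))²/2+(-20/9)·(16/5))/10000 = -14/140625 m
Superposition: y = Σ y_i = -2874623/1406250000 m ≈ -0.002044 m

y(16/5) = -2874623/1406250000 m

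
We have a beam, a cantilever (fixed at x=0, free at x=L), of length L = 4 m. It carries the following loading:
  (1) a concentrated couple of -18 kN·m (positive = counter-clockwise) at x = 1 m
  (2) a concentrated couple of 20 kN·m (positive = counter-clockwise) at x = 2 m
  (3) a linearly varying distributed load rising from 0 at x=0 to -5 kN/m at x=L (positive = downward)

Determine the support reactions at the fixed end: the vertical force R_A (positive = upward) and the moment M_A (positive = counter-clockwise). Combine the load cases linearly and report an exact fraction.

R_A = -10 kN, M_A = -86/3 kN·m

Load 1 — applied couple M₀=-18 kN·m at a=1 m (b=L-a=3):
  R_A = 0 kN
  M_A = -M₀ = -(-18) = 18 kN·m
Load 2 — applied couple M₀=20 kN·m at a=2 m (b=L-a=2):
  R_A = 0 kN
  M_A = -M₀ = -20 kN·m
Load 3 — triangular load w₀=-5 kN/m (0→w₀ over full span):
  R_A = w₀L/2 = (-5)·4/2 = -10 kN
  M_A = w₀L²/3 = (-5)·4²/3 = -80/3 kN·m
Superposition: R_A = -10 kN, M_A = -86/3 kN·m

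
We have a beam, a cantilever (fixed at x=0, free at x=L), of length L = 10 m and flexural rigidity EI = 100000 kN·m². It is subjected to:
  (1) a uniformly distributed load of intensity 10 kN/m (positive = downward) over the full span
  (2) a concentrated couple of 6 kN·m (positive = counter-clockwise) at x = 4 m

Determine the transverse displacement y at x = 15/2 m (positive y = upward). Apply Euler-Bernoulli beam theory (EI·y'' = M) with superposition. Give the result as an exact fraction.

Load 1 — uniform load w=10 kN/m over full span:
  y_1 = -wx²(x²-4Lx+6L²)/(24EI) = -10·(15/2)²·((15/2)²-4·10·(15/2)+6·10²)/(24·100000) = -171/2048 m
Load 2 — applied couple M₀=6 kN·m at a=4 m (b=L-a=6):
  y_2 = M₀a(2x-a)/(2EI)  [x>a] = 6·4·(2·(15/2)-4)/(2·100000) = 33/25000 m
Superposition: y = Σ y_i = -525927/6400000 m ≈ -0.082176 m

y(15/2) = -525927/6400000 m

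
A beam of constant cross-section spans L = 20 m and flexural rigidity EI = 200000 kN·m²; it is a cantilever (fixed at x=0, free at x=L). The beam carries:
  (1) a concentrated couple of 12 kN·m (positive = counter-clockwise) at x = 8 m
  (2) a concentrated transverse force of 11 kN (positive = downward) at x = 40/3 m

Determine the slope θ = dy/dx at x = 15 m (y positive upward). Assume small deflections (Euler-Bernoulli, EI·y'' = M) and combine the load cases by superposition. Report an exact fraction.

θ(15) = -124/28125 rad

Load 1 — applied couple M₀=12 kN·m at a=8 m (b=L-a=12):
  θ_1 = M₀a/EI  [x>a] = 12·8/200000 = 3/6250 rad
Load 2 — point force P=11 kN at a=40/3 m (b=L-a=20/3):
  θ_2 = -Pa²/(2EI)  [x>a] = -11·(40/3)²/(2·200000) = -11/2250 rad
Superposition: θ = Σ θ_i = -124/28125 rad ≈ -0.004409 rad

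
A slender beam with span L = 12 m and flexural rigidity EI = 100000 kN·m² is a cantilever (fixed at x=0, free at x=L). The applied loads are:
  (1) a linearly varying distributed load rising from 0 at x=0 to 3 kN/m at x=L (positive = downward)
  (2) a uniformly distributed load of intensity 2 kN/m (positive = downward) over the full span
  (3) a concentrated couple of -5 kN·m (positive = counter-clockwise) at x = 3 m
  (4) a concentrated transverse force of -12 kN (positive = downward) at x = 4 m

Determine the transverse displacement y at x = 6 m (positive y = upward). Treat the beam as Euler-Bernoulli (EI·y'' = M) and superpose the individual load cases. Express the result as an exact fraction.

Load 1 — triangular load w₀=3 kN/m (0→w₀ over full span):
  y_1 = (w₀Lx³/12-w₀L²x²/6-w₀x⁵/(120L))/EI = (3·12·6³/12-3·12²·6²/6-3·6⁵/(120·12))/100000 = -9801/500000 m
Load 2 — uniform load w=2 kN/m over full span:
  y_2 = -wx²(x²-4Lx+6L²)/(24EI) = -2·6²·(6²-4·12·6+6·12²)/(24·100000) = -459/25000 m
Load 3 — applied couple M₀=-5 kN·m at a=3 m (b=L-a=9):
  y_3 = M₀a(2x-a)/(2EI)  [x>a] = (-5)·3·(2·6-3)/(2·100000) = -27/40000 m
Load 4 — point force P=-12 kN at a=4 m (b=L-a=8):
  y_4 = -Pa²(3x-a)/(6EI)  [x>a] = -(-12)·4²·(3·6-4)/(6·100000) = 14/3125 m
Superposition: y = Σ y_i = -34157/1000000 m ≈ -0.034157 m

y(6) = -34157/1000000 m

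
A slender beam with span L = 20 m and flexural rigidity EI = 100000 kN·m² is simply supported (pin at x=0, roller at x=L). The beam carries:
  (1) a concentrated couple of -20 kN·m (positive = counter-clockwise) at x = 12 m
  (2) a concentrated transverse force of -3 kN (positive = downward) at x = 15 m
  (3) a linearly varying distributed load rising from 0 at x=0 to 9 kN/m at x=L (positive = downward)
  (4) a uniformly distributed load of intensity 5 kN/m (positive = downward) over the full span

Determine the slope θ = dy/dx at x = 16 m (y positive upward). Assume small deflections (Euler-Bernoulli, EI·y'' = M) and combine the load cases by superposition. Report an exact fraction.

Load 1 — applied couple M₀=-20 kN·m at a=12 m (b=L-a=8):
  θ_1 = (M₀x²/(2L)-M₀(x-a)+C₁)/EI  [x>a] with C₁=M₀(3b²-L²)/(6L)=104/3 = ((-20)·16²/(2·20)-(-20)·(16-12)+(104/3))/100000 = -1/7500 rad
Load 2 — point force P=-3 kN at a=15 m (b=L-a=5):
  θ_2 = -Pa(2L²-6Lx+3x²+a²)/(6LEI)  [x>a] = -(-3)·15·(2·20²-6·20·16+3·16²+15²)/(6·20·100000) = -381/800000 rad
Load 3 — triangular load w₀=9 kN/m (0→w₀ over full span):
  θ_3 = -w₀(7L⁴-30L²x²+15x⁴)/(360LEI) = -9·(7·20⁴-30·20²·16²+15·16⁴)/(360·20·100000) = 757/62500 rad
Load 4 — uniform load w=5 kN/m over full span:
  θ_4 = -w(L³-6Lx²+4x³)/(24EI) = -5·(20³-6·20·16²+4·16³)/(24·100000) = 33/2500 rad
Superposition: θ = Σ θ_i = 296429/12000000 rad ≈ 0.024702 rad

θ(16) = 296429/12000000 rad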